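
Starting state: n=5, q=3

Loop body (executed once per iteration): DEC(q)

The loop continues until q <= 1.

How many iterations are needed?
2

Tracing iterations:
Initial: n=5, q=3
After iteration 1: n=5, q=2
After iteration 2: n=5, q=1
q <= 1 now holds, so the loop exits after 2 iterations.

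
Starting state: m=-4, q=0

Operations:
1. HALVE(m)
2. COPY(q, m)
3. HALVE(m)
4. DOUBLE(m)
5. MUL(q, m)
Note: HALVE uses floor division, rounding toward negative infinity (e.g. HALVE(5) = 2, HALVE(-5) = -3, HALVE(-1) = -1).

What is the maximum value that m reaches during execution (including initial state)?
-1

Values of m at each step:
Initial: m = -4
After step 1: m = -2
After step 2: m = -2
After step 3: m = -1 ← maximum
After step 4: m = -2
After step 5: m = -2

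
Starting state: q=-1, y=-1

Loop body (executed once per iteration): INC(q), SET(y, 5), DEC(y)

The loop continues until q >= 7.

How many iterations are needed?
8

Tracing iterations:
Initial: q=-1, y=-1
After iteration 1: q=0, y=4
After iteration 2: q=1, y=4
After iteration 3: q=2, y=4
After iteration 4: q=3, y=4
After iteration 5: q=4, y=4
After iteration 6: q=5, y=4
After iteration 7: q=6, y=4
After iteration 8: q=7, y=4
q >= 7 now holds, so the loop exits after 8 iterations.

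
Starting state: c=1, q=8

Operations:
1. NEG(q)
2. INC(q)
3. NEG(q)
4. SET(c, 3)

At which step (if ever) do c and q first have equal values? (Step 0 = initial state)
Never

c and q never become equal during execution.

Comparing values at each step:
Initial: c=1, q=8
After step 1: c=1, q=-8
After step 2: c=1, q=-7
After step 3: c=1, q=7
After step 4: c=3, q=7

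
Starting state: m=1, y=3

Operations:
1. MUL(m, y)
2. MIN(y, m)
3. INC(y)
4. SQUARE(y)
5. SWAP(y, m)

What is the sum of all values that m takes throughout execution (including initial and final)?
29

Values of m at each step:
Initial: m = 1
After step 1: m = 3
After step 2: m = 3
After step 3: m = 3
After step 4: m = 3
After step 5: m = 16
Sum = 1 + 3 + 3 + 3 + 3 + 16 = 29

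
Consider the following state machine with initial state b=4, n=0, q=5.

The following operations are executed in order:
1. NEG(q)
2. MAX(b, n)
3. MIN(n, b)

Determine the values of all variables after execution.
{b: 4, n: 0, q: -5}

Step-by-step execution:
Initial: b=4, n=0, q=5
After step 1 (NEG(q)): b=4, n=0, q=-5
After step 2 (MAX(b, n)): b=4, n=0, q=-5
After step 3 (MIN(n, b)): b=4, n=0, q=-5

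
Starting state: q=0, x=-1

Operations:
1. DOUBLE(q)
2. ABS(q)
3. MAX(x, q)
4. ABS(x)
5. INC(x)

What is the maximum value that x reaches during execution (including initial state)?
1

Values of x at each step:
Initial: x = -1
After step 1: x = -1
After step 2: x = -1
After step 3: x = 0
After step 4: x = 0
After step 5: x = 1 ← maximum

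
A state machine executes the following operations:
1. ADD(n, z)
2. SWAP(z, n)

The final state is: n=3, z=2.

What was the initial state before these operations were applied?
n=-1, z=3

Working backwards:
Final state: n=3, z=2
Before step 2 (SWAP(z, n)): n=2, z=3
Before step 1 (ADD(n, z)): n=-1, z=3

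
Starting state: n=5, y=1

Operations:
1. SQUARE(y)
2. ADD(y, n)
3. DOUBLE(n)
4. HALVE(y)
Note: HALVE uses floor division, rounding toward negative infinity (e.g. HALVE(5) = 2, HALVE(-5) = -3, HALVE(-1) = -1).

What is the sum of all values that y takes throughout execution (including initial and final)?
17

Values of y at each step:
Initial: y = 1
After step 1: y = 1
After step 2: y = 6
After step 3: y = 6
After step 4: y = 3
Sum = 1 + 1 + 6 + 6 + 3 = 17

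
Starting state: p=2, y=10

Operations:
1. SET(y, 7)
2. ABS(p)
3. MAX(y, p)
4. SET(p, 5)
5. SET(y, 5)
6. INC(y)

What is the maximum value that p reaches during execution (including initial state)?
5

Values of p at each step:
Initial: p = 2
After step 1: p = 2
After step 2: p = 2
After step 3: p = 2
After step 4: p = 5 ← maximum
After step 5: p = 5
After step 6: p = 5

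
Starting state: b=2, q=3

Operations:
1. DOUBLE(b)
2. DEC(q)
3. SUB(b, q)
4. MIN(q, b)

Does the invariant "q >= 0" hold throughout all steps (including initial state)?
Yes

The invariant holds at every step.

State at each step:
Initial: b=2, q=3
After step 1: b=4, q=3
After step 2: b=4, q=2
After step 3: b=2, q=2
After step 4: b=2, q=2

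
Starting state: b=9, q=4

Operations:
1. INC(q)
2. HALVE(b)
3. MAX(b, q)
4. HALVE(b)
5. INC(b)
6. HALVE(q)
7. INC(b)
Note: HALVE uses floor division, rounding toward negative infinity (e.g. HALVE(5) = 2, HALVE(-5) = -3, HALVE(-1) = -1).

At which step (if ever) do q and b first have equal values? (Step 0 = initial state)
Step 3

q and b first become equal after step 3.

Comparing values at each step:
Initial: q=4, b=9
After step 1: q=5, b=9
After step 2: q=5, b=4
After step 3: q=5, b=5 ← equal!
After step 4: q=5, b=2
After step 5: q=5, b=3
After step 6: q=2, b=3
After step 7: q=2, b=4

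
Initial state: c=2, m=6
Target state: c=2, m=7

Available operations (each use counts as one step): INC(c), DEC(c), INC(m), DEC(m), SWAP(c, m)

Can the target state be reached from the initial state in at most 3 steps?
Yes

Path (1 step): INC(m)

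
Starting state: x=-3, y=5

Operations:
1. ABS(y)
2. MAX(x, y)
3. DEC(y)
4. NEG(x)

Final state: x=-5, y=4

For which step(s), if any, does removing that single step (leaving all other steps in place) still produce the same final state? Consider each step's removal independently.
Step(s) 1

Testing removal of each single step:
Without step 1: final = x=-5, y=4 (same)
Without step 2: final = x=3, y=4 (different)
Without step 3: final = x=-5, y=5 (different)
Without step 4: final = x=5, y=4 (different)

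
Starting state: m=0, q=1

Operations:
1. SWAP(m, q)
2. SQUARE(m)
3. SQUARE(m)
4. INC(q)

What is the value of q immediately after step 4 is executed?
q = 1

Tracing q through execution:
Initial: q = 1
After step 1 (SWAP(m, q)): q = 0
After step 2 (SQUARE(m)): q = 0
After step 3 (SQUARE(m)): q = 0
After step 4 (INC(q)): q = 1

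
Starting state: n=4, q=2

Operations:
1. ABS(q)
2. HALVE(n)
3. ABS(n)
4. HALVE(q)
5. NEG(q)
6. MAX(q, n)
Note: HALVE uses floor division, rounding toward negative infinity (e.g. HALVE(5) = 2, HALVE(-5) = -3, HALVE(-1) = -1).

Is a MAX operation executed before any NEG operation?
No

First MAX: step 6
First NEG: step 5
Since 6 > 5, NEG comes first.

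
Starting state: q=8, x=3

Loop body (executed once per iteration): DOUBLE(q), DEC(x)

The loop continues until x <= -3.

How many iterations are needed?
6

Tracing iterations:
Initial: q=8, x=3
After iteration 1: q=16, x=2
After iteration 2: q=32, x=1
After iteration 3: q=64, x=0
After iteration 4: q=128, x=-1
After iteration 5: q=256, x=-2
After iteration 6: q=512, x=-3
x <= -3 now holds, so the loop exits after 6 iterations.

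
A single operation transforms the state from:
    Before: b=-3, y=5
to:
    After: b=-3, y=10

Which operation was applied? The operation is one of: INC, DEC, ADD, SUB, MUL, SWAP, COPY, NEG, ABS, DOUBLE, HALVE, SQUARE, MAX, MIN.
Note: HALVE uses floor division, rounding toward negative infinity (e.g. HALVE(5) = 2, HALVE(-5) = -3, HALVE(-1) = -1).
DOUBLE(y)

Analyzing the change:
Before: b=-3, y=5
After: b=-3, y=10
Variable y changed from 5 to 10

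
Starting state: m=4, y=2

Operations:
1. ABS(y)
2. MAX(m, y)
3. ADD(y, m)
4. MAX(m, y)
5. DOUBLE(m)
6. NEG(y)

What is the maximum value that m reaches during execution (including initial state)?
12

Values of m at each step:
Initial: m = 4
After step 1: m = 4
After step 2: m = 4
After step 3: m = 4
After step 4: m = 6
After step 5: m = 12 ← maximum
After step 6: m = 12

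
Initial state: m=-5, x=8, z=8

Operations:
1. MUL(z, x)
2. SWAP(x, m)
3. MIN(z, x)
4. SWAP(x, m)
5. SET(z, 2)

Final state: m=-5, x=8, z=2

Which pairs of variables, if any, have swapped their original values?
None

Comparing initial and final values:
x: 8 → 8
z: 8 → 2
m: -5 → -5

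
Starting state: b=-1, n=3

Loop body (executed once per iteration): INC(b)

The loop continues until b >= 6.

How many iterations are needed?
7

Tracing iterations:
Initial: b=-1, n=3
After iteration 1: b=0, n=3
After iteration 2: b=1, n=3
After iteration 3: b=2, n=3
After iteration 4: b=3, n=3
After iteration 5: b=4, n=3
After iteration 6: b=5, n=3
After iteration 7: b=6, n=3
b >= 6 now holds, so the loop exits after 7 iterations.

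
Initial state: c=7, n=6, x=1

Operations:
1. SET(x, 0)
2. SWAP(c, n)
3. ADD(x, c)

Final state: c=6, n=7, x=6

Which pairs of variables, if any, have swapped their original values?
(n, c)

Comparing initial and final values:
n: 6 → 7
x: 1 → 6
c: 7 → 6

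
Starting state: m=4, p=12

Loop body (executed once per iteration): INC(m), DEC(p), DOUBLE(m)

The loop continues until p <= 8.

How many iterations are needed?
4

Tracing iterations:
Initial: m=4, p=12
After iteration 1: m=10, p=11
After iteration 2: m=22, p=10
After iteration 3: m=46, p=9
After iteration 4: m=94, p=8
p <= 8 now holds, so the loop exits after 4 iterations.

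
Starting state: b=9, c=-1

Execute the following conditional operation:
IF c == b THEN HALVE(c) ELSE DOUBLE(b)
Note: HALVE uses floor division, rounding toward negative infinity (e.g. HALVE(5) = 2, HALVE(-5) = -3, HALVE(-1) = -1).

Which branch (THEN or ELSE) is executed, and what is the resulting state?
Branch: ELSE, Final state: b=18, c=-1

Evaluating condition: c == b
c = -1, b = 9
Condition is False, so ELSE branch executes
After DOUBLE(b): b=18, c=-1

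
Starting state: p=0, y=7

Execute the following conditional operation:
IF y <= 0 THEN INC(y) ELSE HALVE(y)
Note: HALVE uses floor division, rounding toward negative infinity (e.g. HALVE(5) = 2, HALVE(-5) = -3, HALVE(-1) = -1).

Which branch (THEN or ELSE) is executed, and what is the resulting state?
Branch: ELSE, Final state: p=0, y=3

Evaluating condition: y <= 0
y = 7
Condition is False, so ELSE branch executes
After HALVE(y): p=0, y=3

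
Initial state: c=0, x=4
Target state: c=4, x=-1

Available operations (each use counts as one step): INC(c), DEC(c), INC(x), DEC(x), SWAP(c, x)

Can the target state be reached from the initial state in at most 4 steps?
Yes

Path (2 steps): DEC(c) → SWAP(c, x)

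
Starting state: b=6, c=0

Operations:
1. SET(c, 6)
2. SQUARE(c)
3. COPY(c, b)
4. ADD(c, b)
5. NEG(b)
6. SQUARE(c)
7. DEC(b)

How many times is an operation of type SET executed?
1

Counting SET operations:
Step 1: SET(c, 6) ← SET
Total: 1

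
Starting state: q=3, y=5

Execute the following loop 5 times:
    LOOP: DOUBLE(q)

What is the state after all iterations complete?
q=96, y=5

Iteration trace:
Start: q=3, y=5
After iteration 1: q=6, y=5
After iteration 2: q=12, y=5
After iteration 3: q=24, y=5
After iteration 4: q=48, y=5
After iteration 5: q=96, y=5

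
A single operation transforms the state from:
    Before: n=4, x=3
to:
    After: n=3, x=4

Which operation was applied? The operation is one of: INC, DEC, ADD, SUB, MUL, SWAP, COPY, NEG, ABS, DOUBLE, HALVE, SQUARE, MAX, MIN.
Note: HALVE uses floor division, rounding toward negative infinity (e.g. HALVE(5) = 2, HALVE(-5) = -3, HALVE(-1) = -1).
SWAP(n, x)

Analyzing the change:
Before: n=4, x=3
After: n=3, x=4
Variable n changed from 4 to 3
Variable x changed from 3 to 4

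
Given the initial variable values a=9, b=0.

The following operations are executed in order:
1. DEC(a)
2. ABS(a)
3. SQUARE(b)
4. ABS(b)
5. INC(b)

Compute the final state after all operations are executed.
{a: 8, b: 1}

Step-by-step execution:
Initial: a=9, b=0
After step 1 (DEC(a)): a=8, b=0
After step 2 (ABS(a)): a=8, b=0
After step 3 (SQUARE(b)): a=8, b=0
After step 4 (ABS(b)): a=8, b=0
After step 5 (INC(b)): a=8, b=1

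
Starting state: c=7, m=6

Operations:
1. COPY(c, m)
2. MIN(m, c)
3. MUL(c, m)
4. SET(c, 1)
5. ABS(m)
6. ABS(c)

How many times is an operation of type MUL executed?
1

Counting MUL operations:
Step 3: MUL(c, m) ← MUL
Total: 1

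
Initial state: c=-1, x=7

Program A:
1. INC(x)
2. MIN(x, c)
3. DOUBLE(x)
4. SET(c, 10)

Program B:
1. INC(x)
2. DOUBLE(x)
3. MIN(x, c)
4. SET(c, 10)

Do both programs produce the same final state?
No

Program A final state: c=10, x=-2
Program B final state: c=10, x=-1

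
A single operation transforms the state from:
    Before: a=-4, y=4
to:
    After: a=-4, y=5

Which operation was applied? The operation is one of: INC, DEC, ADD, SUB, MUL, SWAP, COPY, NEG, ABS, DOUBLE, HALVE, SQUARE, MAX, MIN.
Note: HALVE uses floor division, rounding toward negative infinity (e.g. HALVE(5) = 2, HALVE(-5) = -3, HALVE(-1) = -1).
INC(y)

Analyzing the change:
Before: a=-4, y=4
After: a=-4, y=5
Variable y changed from 4 to 5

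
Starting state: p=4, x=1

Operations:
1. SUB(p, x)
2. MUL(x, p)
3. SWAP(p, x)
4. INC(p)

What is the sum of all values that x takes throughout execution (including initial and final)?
11

Values of x at each step:
Initial: x = 1
After step 1: x = 1
After step 2: x = 3
After step 3: x = 3
After step 4: x = 3
Sum = 1 + 1 + 3 + 3 + 3 = 11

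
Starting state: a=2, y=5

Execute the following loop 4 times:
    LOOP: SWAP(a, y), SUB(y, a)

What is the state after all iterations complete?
a=-11, y=19

Iteration trace:
Start: a=2, y=5
After iteration 1: a=5, y=-3
After iteration 2: a=-3, y=8
After iteration 3: a=8, y=-11
After iteration 4: a=-11, y=19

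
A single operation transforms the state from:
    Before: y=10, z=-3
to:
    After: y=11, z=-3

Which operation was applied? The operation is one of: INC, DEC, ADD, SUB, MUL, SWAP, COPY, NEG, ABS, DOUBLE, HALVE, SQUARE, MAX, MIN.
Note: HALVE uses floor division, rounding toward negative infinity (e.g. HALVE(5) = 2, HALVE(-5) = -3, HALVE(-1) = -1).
INC(y)

Analyzing the change:
Before: y=10, z=-3
After: y=11, z=-3
Variable y changed from 10 to 11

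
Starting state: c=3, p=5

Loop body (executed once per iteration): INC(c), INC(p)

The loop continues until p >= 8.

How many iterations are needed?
3

Tracing iterations:
Initial: c=3, p=5
After iteration 1: c=4, p=6
After iteration 2: c=5, p=7
After iteration 3: c=6, p=8
p >= 8 now holds, so the loop exits after 3 iterations.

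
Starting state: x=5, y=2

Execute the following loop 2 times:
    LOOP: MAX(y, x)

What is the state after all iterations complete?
x=5, y=5

Iteration trace:
Start: x=5, y=2
After iteration 1: x=5, y=5
After iteration 2: x=5, y=5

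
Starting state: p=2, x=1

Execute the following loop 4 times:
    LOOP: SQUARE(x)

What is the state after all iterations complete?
p=2, x=1

Iteration trace:
Start: p=2, x=1
After iteration 1: p=2, x=1
After iteration 2: p=2, x=1
After iteration 3: p=2, x=1
After iteration 4: p=2, x=1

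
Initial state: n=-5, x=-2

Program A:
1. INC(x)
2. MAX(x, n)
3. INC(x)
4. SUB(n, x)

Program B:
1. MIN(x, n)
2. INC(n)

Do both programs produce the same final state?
No

Program A final state: n=-5, x=0
Program B final state: n=-4, x=-5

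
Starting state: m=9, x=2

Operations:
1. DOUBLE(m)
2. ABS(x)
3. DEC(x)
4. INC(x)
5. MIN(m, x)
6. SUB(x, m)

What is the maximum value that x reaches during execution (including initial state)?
2

Values of x at each step:
Initial: x = 2 ← maximum
After step 1: x = 2
After step 2: x = 2
After step 3: x = 1
After step 4: x = 2
After step 5: x = 2
After step 6: x = 0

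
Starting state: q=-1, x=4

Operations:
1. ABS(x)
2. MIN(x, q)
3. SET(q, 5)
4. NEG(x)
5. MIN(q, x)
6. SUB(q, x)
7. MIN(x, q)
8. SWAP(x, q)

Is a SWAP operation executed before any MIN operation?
No

First SWAP: step 8
First MIN: step 2
Since 8 > 2, MIN comes first.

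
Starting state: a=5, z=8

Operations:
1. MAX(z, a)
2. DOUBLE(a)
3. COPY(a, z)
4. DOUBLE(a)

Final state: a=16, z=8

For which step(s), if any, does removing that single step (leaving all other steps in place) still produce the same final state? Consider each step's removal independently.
Step(s) 1, 2

Testing removal of each single step:
Without step 1: final = a=16, z=8 (same)
Without step 2: final = a=16, z=8 (same)
Without step 3: final = a=20, z=8 (different)
Without step 4: final = a=8, z=8 (different)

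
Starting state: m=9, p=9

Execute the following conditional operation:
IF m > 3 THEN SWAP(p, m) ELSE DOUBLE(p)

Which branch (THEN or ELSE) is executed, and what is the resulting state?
Branch: THEN, Final state: m=9, p=9

Evaluating condition: m > 3
m = 9
Condition is True, so THEN branch executes
After SWAP(p, m): m=9, p=9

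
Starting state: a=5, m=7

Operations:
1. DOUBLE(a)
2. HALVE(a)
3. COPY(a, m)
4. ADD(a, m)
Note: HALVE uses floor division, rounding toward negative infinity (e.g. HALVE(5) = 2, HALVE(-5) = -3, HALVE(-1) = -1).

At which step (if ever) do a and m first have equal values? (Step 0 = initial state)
Step 3

a and m first become equal after step 3.

Comparing values at each step:
Initial: a=5, m=7
After step 1: a=10, m=7
After step 2: a=5, m=7
After step 3: a=7, m=7 ← equal!
After step 4: a=14, m=7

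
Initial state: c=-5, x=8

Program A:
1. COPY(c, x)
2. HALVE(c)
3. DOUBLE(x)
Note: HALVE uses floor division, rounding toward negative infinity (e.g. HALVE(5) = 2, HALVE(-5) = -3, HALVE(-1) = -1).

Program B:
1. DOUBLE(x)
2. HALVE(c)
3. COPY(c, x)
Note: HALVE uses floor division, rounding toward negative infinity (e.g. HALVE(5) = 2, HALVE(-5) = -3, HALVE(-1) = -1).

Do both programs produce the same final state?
No

Program A final state: c=4, x=16
Program B final state: c=16, x=16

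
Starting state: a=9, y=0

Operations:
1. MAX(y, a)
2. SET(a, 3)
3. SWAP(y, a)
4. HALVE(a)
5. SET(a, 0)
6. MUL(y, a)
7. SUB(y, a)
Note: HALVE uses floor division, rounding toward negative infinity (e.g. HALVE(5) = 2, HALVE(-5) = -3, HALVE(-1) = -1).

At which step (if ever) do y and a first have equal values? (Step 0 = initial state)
Step 1

y and a first become equal after step 1.

Comparing values at each step:
Initial: y=0, a=9
After step 1: y=9, a=9 ← equal!
After step 2: y=9, a=3
After step 3: y=3, a=9
After step 4: y=3, a=4
After step 5: y=3, a=0
After step 6: y=0, a=0 ← equal!
After step 7: y=0, a=0 ← equal!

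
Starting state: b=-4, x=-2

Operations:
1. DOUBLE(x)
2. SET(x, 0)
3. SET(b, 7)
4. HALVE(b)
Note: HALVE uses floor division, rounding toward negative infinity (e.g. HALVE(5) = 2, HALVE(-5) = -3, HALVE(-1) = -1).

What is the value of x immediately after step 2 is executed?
x = 0

Tracing x through execution:
Initial: x = -2
After step 1 (DOUBLE(x)): x = -4
After step 2 (SET(x, 0)): x = 0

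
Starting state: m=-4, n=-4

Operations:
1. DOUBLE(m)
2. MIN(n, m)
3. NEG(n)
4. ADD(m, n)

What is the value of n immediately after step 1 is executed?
n = -4

Tracing n through execution:
Initial: n = -4
After step 1 (DOUBLE(m)): n = -4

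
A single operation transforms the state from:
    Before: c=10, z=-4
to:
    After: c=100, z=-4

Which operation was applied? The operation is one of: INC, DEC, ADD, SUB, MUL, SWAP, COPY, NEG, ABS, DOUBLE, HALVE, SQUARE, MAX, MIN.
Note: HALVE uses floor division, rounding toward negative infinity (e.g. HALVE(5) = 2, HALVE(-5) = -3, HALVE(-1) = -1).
SQUARE(c)

Analyzing the change:
Before: c=10, z=-4
After: c=100, z=-4
Variable c changed from 10 to 100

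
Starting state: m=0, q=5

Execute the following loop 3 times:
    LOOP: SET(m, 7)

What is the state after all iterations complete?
m=7, q=5

Iteration trace:
Start: m=0, q=5
After iteration 1: m=7, q=5
After iteration 2: m=7, q=5
After iteration 3: m=7, q=5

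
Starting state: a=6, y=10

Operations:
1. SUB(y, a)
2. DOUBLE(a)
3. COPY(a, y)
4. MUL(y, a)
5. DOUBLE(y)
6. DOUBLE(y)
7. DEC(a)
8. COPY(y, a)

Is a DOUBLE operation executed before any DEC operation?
Yes

First DOUBLE: step 2
First DEC: step 7
Since 2 < 7, DOUBLE comes first.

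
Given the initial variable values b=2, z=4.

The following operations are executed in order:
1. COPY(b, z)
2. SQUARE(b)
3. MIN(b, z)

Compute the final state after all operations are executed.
{b: 4, z: 4}

Step-by-step execution:
Initial: b=2, z=4
After step 1 (COPY(b, z)): b=4, z=4
After step 2 (SQUARE(b)): b=16, z=4
After step 3 (MIN(b, z)): b=4, z=4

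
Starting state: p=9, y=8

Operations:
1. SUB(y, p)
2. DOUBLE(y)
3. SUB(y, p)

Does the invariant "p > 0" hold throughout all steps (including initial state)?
Yes

The invariant holds at every step.

State at each step:
Initial: p=9, y=8
After step 1: p=9, y=-1
After step 2: p=9, y=-2
After step 3: p=9, y=-11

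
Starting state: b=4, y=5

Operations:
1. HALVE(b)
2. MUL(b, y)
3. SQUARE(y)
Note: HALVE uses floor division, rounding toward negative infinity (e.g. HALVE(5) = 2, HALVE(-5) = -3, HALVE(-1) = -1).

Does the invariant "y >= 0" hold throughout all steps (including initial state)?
Yes

The invariant holds at every step.

State at each step:
Initial: b=4, y=5
After step 1: b=2, y=5
After step 2: b=10, y=5
After step 3: b=10, y=25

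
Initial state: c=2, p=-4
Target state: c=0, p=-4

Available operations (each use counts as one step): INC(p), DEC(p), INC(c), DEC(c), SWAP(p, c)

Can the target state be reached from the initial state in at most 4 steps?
Yes

Path (2 steps): DEC(c) → DEC(c)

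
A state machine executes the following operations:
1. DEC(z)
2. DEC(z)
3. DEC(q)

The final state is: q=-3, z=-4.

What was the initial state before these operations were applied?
q=-2, z=-2

Working backwards:
Final state: q=-3, z=-4
Before step 3 (DEC(q)): q=-2, z=-4
Before step 2 (DEC(z)): q=-2, z=-3
Before step 1 (DEC(z)): q=-2, z=-2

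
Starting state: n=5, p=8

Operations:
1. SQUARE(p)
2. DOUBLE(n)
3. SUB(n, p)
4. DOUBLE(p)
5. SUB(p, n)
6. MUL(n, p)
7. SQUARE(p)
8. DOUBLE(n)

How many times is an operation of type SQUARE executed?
2

Counting SQUARE operations:
Step 1: SQUARE(p) ← SQUARE
Step 7: SQUARE(p) ← SQUARE
Total: 2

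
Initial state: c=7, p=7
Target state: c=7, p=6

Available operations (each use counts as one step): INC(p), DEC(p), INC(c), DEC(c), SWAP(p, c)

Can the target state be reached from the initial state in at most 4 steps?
Yes

Path (1 step): DEC(p)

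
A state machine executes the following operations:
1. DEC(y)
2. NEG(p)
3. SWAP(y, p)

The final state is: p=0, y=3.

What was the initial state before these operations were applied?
p=-3, y=1

Working backwards:
Final state: p=0, y=3
Before step 3 (SWAP(y, p)): p=3, y=0
Before step 2 (NEG(p)): p=-3, y=0
Before step 1 (DEC(y)): p=-3, y=1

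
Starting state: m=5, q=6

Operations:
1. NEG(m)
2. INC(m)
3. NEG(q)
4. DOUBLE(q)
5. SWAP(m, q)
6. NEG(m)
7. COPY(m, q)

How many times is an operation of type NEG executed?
3

Counting NEG operations:
Step 1: NEG(m) ← NEG
Step 3: NEG(q) ← NEG
Step 6: NEG(m) ← NEG
Total: 3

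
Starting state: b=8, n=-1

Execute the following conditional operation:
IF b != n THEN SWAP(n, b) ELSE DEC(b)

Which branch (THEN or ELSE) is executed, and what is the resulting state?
Branch: THEN, Final state: b=-1, n=8

Evaluating condition: b != n
b = 8, n = -1
Condition is True, so THEN branch executes
After SWAP(n, b): b=-1, n=8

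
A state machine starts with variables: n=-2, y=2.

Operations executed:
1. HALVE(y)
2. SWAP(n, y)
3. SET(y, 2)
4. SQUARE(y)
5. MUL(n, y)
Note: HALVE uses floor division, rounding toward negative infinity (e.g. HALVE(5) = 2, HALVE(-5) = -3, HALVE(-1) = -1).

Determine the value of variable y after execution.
y = 4

Tracing execution:
Step 1: HALVE(y) → y = 1
Step 2: SWAP(n, y) → y = -2
Step 3: SET(y, 2) → y = 2
Step 4: SQUARE(y) → y = 4
Step 5: MUL(n, y) → y = 4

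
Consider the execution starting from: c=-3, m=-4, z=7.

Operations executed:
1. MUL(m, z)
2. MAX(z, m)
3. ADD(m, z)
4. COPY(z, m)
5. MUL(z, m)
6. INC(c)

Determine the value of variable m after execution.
m = -21

Tracing execution:
Step 1: MUL(m, z) → m = -28
Step 2: MAX(z, m) → m = -28
Step 3: ADD(m, z) → m = -21
Step 4: COPY(z, m) → m = -21
Step 5: MUL(z, m) → m = -21
Step 6: INC(c) → m = -21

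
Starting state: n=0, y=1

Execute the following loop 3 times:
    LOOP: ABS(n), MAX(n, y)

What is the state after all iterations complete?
n=1, y=1

Iteration trace:
Start: n=0, y=1
After iteration 1: n=1, y=1
After iteration 2: n=1, y=1
After iteration 3: n=1, y=1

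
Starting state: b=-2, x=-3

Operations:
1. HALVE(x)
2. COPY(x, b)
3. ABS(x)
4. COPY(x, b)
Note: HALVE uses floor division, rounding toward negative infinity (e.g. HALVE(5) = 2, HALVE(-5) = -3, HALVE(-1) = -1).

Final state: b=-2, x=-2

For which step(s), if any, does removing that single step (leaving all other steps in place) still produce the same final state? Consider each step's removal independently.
Step(s) 1, 2, 3

Testing removal of each single step:
Without step 1: final = b=-2, x=-2 (same)
Without step 2: final = b=-2, x=-2 (same)
Without step 3: final = b=-2, x=-2 (same)
Without step 4: final = b=-2, x=2 (different)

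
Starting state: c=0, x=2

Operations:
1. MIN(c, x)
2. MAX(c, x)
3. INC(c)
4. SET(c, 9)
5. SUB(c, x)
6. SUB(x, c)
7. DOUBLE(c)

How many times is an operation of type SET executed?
1

Counting SET operations:
Step 4: SET(c, 9) ← SET
Total: 1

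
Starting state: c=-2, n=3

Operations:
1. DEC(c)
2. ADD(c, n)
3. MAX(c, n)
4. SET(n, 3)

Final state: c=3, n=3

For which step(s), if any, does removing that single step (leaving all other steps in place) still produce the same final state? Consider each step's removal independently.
Step(s) 1, 2, 4

Testing removal of each single step:
Without step 1: final = c=3, n=3 (same)
Without step 2: final = c=3, n=3 (same)
Without step 3: final = c=0, n=3 (different)
Without step 4: final = c=3, n=3 (same)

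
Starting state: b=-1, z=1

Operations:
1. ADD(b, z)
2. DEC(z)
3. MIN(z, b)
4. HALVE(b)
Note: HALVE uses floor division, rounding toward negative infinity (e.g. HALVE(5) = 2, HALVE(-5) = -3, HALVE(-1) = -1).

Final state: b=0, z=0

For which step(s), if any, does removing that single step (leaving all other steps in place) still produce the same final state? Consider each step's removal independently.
Step(s) 2, 3, 4

Testing removal of each single step:
Without step 1: final = b=-1, z=-1 (different)
Without step 2: final = b=0, z=0 (same)
Without step 3: final = b=0, z=0 (same)
Without step 4: final = b=0, z=0 (same)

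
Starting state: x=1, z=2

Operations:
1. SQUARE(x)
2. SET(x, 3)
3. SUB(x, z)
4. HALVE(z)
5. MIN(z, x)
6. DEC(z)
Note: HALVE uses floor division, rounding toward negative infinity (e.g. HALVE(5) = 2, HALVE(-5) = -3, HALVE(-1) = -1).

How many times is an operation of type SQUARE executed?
1

Counting SQUARE operations:
Step 1: SQUARE(x) ← SQUARE
Total: 1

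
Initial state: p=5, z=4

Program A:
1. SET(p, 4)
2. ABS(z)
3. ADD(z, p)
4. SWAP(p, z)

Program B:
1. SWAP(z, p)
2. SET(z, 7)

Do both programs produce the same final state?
No

Program A final state: p=8, z=4
Program B final state: p=4, z=7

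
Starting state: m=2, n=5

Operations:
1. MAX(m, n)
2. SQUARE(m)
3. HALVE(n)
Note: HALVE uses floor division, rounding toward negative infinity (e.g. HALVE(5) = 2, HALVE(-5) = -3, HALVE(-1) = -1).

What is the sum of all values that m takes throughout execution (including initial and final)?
57

Values of m at each step:
Initial: m = 2
After step 1: m = 5
After step 2: m = 25
After step 3: m = 25
Sum = 2 + 5 + 25 + 25 = 57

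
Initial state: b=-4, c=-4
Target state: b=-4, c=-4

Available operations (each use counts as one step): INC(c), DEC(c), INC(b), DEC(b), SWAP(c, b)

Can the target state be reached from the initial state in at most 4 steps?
Yes

Path (0 steps): 0 steps (already at target)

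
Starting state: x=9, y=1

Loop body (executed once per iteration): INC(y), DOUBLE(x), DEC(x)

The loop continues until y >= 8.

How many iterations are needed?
7

Tracing iterations:
Initial: x=9, y=1
After iteration 1: x=17, y=2
After iteration 2: x=33, y=3
After iteration 3: x=65, y=4
After iteration 4: x=129, y=5
After iteration 5: x=257, y=6
After iteration 6: x=513, y=7
After iteration 7: x=1025, y=8
y >= 8 now holds, so the loop exits after 7 iterations.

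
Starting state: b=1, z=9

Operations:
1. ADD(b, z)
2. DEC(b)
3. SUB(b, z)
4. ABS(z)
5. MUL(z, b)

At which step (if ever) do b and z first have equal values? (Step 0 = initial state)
Step 2

b and z first become equal after step 2.

Comparing values at each step:
Initial: b=1, z=9
After step 1: b=10, z=9
After step 2: b=9, z=9 ← equal!
After step 3: b=0, z=9
After step 4: b=0, z=9
After step 5: b=0, z=0 ← equal!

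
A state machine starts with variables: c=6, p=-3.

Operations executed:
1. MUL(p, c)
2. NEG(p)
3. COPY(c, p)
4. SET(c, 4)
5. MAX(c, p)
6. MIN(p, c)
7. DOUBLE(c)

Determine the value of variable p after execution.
p = 18

Tracing execution:
Step 1: MUL(p, c) → p = -18
Step 2: NEG(p) → p = 18
Step 3: COPY(c, p) → p = 18
Step 4: SET(c, 4) → p = 18
Step 5: MAX(c, p) → p = 18
Step 6: MIN(p, c) → p = 18
Step 7: DOUBLE(c) → p = 18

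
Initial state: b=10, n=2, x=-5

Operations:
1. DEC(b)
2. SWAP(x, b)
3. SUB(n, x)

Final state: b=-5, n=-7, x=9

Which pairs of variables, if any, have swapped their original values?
None

Comparing initial and final values:
b: 10 → -5
x: -5 → 9
n: 2 → -7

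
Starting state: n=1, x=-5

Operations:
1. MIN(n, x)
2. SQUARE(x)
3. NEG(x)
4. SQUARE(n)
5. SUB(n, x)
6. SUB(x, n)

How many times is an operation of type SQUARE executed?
2

Counting SQUARE operations:
Step 2: SQUARE(x) ← SQUARE
Step 4: SQUARE(n) ← SQUARE
Total: 2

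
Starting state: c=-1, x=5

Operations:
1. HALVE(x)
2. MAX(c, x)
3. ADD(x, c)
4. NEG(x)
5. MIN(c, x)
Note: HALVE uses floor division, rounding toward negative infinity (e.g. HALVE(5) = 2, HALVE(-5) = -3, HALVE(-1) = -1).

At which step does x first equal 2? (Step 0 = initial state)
Step 1

Tracing x:
Initial: x = 5
After step 1: x = 2 ← first occurrence
After step 2: x = 2
After step 3: x = 4
After step 4: x = -4
After step 5: x = -4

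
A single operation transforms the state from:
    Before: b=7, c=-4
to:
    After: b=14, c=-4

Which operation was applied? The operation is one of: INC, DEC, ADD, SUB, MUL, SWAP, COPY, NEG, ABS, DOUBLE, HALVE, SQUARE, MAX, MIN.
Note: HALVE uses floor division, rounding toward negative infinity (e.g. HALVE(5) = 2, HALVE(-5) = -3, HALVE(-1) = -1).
DOUBLE(b)

Analyzing the change:
Before: b=7, c=-4
After: b=14, c=-4
Variable b changed from 7 to 14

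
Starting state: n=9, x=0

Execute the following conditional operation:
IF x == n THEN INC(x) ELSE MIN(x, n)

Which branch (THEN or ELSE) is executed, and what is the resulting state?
Branch: ELSE, Final state: n=9, x=0

Evaluating condition: x == n
x = 0, n = 9
Condition is False, so ELSE branch executes
After MIN(x, n): n=9, x=0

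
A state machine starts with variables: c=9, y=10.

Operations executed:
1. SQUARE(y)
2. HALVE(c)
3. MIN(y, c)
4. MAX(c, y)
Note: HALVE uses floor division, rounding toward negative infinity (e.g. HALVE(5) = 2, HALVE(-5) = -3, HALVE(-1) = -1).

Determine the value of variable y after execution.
y = 4

Tracing execution:
Step 1: SQUARE(y) → y = 100
Step 2: HALVE(c) → y = 100
Step 3: MIN(y, c) → y = 4
Step 4: MAX(c, y) → y = 4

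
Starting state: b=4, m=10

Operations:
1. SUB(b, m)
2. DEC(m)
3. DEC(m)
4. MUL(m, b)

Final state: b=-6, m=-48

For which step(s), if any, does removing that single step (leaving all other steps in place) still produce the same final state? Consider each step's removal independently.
None - removing any single step changes the final result

Testing removal of each single step:
Without step 1: final = b=4, m=32 (different)
Without step 2: final = b=-6, m=-54 (different)
Without step 3: final = b=-6, m=-54 (different)
Without step 4: final = b=-6, m=8 (different)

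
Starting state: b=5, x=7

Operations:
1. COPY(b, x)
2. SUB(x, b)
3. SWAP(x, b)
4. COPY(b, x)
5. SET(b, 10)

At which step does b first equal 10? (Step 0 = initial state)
Step 5

Tracing b:
Initial: b = 5
After step 1: b = 7
After step 2: b = 7
After step 3: b = 0
After step 4: b = 7
After step 5: b = 10 ← first occurrence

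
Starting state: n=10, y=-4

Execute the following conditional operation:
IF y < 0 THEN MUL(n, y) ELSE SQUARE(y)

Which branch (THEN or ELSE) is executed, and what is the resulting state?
Branch: THEN, Final state: n=-40, y=-4

Evaluating condition: y < 0
y = -4
Condition is True, so THEN branch executes
After MUL(n, y): n=-40, y=-4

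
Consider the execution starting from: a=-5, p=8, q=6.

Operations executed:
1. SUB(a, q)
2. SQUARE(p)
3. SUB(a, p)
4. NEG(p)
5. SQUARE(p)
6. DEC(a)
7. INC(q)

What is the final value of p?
p = 4096

Tracing execution:
Step 1: SUB(a, q) → p = 8
Step 2: SQUARE(p) → p = 64
Step 3: SUB(a, p) → p = 64
Step 4: NEG(p) → p = -64
Step 5: SQUARE(p) → p = 4096
Step 6: DEC(a) → p = 4096
Step 7: INC(q) → p = 4096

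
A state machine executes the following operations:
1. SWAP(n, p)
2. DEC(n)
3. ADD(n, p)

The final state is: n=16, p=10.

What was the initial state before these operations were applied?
n=10, p=7

Working backwards:
Final state: n=16, p=10
Before step 3 (ADD(n, p)): n=6, p=10
Before step 2 (DEC(n)): n=7, p=10
Before step 1 (SWAP(n, p)): n=10, p=7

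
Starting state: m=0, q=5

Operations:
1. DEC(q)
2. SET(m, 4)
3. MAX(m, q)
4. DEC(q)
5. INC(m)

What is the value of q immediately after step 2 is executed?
q = 4

Tracing q through execution:
Initial: q = 5
After step 1 (DEC(q)): q = 4
After step 2 (SET(m, 4)): q = 4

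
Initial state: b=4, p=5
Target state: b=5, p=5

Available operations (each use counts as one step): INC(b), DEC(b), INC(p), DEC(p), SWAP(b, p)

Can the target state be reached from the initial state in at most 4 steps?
Yes

Path (1 step): INC(b)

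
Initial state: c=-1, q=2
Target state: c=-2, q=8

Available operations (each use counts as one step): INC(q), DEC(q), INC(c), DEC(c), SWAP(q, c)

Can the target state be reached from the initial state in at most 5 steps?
No

The target state cannot be reached within 5 steps.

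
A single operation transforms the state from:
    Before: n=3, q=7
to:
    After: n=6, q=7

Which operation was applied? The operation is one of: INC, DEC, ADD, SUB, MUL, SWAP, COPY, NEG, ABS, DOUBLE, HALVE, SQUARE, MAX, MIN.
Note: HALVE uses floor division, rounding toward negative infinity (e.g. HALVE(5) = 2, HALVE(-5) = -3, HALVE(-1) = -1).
DOUBLE(n)

Analyzing the change:
Before: n=3, q=7
After: n=6, q=7
Variable n changed from 3 to 6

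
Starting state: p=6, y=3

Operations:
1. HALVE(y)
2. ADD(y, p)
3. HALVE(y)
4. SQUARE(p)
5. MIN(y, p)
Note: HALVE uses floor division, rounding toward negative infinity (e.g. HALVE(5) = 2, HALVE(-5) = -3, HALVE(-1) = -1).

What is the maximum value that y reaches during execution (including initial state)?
7

Values of y at each step:
Initial: y = 3
After step 1: y = 1
After step 2: y = 7 ← maximum
After step 3: y = 3
After step 4: y = 3
After step 5: y = 3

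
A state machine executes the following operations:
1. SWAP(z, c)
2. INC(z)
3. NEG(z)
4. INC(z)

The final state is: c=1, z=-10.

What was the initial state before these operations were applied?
c=10, z=1

Working backwards:
Final state: c=1, z=-10
Before step 4 (INC(z)): c=1, z=-11
Before step 3 (NEG(z)): c=1, z=11
Before step 2 (INC(z)): c=1, z=10
Before step 1 (SWAP(z, c)): c=10, z=1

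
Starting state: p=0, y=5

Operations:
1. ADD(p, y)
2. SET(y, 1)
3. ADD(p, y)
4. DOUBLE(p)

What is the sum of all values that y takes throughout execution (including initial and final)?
13

Values of y at each step:
Initial: y = 5
After step 1: y = 5
After step 2: y = 1
After step 3: y = 1
After step 4: y = 1
Sum = 5 + 5 + 1 + 1 + 1 = 13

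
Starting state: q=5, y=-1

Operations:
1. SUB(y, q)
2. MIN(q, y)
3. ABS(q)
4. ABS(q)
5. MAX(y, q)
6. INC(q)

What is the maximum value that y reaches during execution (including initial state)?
6

Values of y at each step:
Initial: y = -1
After step 1: y = -6
After step 2: y = -6
After step 3: y = -6
After step 4: y = -6
After step 5: y = 6 ← maximum
After step 6: y = 6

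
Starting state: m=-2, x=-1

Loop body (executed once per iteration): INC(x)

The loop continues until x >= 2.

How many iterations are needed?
3

Tracing iterations:
Initial: m=-2, x=-1
After iteration 1: m=-2, x=0
After iteration 2: m=-2, x=1
After iteration 3: m=-2, x=2
x >= 2 now holds, so the loop exits after 3 iterations.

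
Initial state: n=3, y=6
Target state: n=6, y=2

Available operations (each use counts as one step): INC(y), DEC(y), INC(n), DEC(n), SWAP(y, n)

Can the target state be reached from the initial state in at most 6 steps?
Yes

Path (2 steps): DEC(n) → SWAP(y, n)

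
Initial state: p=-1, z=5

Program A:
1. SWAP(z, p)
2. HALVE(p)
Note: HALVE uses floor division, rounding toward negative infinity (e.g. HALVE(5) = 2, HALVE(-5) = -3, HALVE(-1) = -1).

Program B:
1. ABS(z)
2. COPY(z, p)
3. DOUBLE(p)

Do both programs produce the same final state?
No

Program A final state: p=2, z=-1
Program B final state: p=-2, z=-1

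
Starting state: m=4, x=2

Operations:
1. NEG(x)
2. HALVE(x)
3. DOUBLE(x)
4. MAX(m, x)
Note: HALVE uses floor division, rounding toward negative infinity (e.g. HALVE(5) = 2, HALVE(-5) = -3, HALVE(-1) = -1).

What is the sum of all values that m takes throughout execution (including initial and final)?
20

Values of m at each step:
Initial: m = 4
After step 1: m = 4
After step 2: m = 4
After step 3: m = 4
After step 4: m = 4
Sum = 4 + 4 + 4 + 4 + 4 = 20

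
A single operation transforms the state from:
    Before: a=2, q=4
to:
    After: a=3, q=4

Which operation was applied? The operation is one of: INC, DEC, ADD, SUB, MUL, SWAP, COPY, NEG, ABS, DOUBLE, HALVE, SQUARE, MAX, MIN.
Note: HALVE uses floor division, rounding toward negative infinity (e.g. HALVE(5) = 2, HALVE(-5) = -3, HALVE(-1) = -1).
INC(a)

Analyzing the change:
Before: a=2, q=4
After: a=3, q=4
Variable a changed from 2 to 3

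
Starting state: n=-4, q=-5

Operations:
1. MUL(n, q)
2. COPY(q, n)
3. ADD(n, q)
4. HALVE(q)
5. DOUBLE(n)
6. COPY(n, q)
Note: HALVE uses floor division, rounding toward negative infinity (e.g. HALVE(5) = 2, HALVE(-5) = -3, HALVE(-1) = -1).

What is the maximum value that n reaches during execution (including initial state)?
80

Values of n at each step:
Initial: n = -4
After step 1: n = 20
After step 2: n = 20
After step 3: n = 40
After step 4: n = 40
After step 5: n = 80 ← maximum
After step 6: n = 10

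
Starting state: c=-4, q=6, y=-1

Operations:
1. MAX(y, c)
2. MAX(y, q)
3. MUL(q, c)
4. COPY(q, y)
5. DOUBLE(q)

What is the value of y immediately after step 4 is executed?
y = 6

Tracing y through execution:
Initial: y = -1
After step 1 (MAX(y, c)): y = -1
After step 2 (MAX(y, q)): y = 6
After step 3 (MUL(q, c)): y = 6
After step 4 (COPY(q, y)): y = 6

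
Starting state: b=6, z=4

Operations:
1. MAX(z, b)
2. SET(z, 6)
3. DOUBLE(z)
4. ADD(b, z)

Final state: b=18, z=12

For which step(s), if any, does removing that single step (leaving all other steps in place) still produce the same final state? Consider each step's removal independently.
Step(s) 1, 2

Testing removal of each single step:
Without step 1: final = b=18, z=12 (same)
Without step 2: final = b=18, z=12 (same)
Without step 3: final = b=12, z=6 (different)
Without step 4: final = b=6, z=12 (different)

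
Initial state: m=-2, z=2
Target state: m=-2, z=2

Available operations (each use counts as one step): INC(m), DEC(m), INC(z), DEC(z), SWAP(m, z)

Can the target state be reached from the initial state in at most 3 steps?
Yes

Path (0 steps): 0 steps (already at target)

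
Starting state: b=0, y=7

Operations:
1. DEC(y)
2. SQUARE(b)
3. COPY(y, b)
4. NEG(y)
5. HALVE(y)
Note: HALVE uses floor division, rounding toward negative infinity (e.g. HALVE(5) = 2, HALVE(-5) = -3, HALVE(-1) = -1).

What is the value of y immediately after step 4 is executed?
y = 0

Tracing y through execution:
Initial: y = 7
After step 1 (DEC(y)): y = 6
After step 2 (SQUARE(b)): y = 6
After step 3 (COPY(y, b)): y = 0
After step 4 (NEG(y)): y = 0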